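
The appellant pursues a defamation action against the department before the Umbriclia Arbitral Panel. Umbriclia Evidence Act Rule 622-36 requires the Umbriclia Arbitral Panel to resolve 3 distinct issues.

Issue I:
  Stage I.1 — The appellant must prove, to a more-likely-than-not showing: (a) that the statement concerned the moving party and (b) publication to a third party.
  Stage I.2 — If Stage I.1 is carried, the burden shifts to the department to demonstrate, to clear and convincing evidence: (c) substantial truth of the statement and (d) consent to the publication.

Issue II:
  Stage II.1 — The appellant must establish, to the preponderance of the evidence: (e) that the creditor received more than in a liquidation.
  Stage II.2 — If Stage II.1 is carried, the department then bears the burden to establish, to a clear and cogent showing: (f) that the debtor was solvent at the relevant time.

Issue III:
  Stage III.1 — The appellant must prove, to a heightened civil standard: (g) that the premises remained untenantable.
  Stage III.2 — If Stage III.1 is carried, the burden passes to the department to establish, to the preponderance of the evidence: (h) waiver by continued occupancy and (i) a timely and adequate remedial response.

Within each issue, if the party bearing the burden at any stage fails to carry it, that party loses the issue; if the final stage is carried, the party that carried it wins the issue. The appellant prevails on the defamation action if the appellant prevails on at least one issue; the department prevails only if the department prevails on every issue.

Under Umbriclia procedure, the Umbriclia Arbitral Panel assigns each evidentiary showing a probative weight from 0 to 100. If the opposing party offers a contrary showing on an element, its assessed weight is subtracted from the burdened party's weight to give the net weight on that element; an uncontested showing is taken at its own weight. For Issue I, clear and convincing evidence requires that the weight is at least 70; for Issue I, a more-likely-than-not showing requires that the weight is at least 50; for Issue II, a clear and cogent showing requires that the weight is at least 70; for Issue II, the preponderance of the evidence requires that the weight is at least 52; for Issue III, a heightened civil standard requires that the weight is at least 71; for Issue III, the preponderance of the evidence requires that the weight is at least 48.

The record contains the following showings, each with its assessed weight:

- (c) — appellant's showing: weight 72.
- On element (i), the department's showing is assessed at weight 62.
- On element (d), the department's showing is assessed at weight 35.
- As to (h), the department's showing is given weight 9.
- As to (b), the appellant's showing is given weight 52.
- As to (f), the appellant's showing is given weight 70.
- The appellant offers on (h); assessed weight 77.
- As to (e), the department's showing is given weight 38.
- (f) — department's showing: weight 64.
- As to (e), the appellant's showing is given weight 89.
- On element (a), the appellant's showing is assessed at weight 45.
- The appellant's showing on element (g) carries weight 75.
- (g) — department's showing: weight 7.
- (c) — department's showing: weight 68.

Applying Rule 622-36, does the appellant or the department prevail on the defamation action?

— Issue I —
Stage I.1 (appellant, a more-likely-than-not showing, weight is at least 50): (a) 45 < 50 — fails; (b) 52 ≥ 50 — meets.
  The appellant does not carry Stage I.1.
The analysis ends at Stage I.1; the department prevails on this issue.
— Issue II —
Stage II.1 (appellant, the preponderance of the evidence, weight is at least 52): (e) net 89−38=51 < 52 — fails.
  The appellant does not carry Stage II.1.
The department prevails on this issue.
— Issue III —
At Stage III.1 the appellant must meet a heightened civil standard (weight is at least 71): on (g) the weight is 75 less the opposing 7 gives net 68, < 71, so (g) does not meet the standard.
  The appellant does not carry Stage III.1.
The department prevails on this issue.
Per-issue: Issue I → department; Issue II → department; Issue III → department. The appellant must prevail on at least one issue; overall, the department prevails.

department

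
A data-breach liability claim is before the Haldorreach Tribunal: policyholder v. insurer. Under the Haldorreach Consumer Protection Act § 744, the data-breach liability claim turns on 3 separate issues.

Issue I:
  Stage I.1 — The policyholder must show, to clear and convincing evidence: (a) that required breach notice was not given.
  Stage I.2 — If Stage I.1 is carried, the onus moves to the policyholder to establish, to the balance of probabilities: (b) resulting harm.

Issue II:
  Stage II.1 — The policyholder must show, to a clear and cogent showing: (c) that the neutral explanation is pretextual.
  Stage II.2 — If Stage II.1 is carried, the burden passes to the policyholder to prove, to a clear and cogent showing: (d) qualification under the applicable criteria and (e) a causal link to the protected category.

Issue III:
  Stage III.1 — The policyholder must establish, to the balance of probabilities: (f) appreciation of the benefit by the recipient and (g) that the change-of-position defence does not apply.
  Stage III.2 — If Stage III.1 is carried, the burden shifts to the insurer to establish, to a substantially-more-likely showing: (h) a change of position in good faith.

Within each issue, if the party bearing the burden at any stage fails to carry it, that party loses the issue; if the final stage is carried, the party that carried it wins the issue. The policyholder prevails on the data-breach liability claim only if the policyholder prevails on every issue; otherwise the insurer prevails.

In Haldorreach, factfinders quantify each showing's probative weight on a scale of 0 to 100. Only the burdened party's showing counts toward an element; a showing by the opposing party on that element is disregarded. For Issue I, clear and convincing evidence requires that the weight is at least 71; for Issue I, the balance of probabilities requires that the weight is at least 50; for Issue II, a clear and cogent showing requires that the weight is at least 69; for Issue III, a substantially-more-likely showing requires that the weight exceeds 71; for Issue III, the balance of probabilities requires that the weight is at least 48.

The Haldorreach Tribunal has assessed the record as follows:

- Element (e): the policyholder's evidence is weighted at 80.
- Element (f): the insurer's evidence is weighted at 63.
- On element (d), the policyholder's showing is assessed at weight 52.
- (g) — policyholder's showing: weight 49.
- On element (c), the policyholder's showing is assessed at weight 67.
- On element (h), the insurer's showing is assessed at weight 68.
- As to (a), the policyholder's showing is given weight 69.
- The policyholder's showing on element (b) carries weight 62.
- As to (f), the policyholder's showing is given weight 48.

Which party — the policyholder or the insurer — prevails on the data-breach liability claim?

insurer

— Issue I —
Stage I.1 (policyholder, clear and convincing evidence, weight is at least 71): (a) 69 < 71 — fails.
  Stage I.1 not carried; the policyholder fails its burden.
The insurer prevails on this issue.
— Issue II —
At Stage II.1 the policyholder must meet a clear and cogent showing (weight is at least 69): on (c) the weight is 67, < 69, so (c) does not meet the standard.
  The policyholder does not carry Stage II.1.
The insurer prevails on this issue.
— Issue III —
Stage III.1 (policyholder, the balance of probabilities, weight is at least 48): (f) 48 (insurer's 63 disregarded) ≥ 48 — meets; (g) 49 ≥ 48 — meets.
  Stage III.1 carried; the burden shifts to the insurer.
Stage III.2 (insurer, a substantially-more-likely showing, weight exceeds 71): (h) 68 ≤ 71 — fails.
  Not every element is met, so the insurer fails to carry Stage III.2.
So the policyholder prevails on this issue.
Per-issue: Issue I → insurer; Issue II → insurer; Issue III → policyholder. The policyholder must prevail on every issue; overall, the insurer prevails.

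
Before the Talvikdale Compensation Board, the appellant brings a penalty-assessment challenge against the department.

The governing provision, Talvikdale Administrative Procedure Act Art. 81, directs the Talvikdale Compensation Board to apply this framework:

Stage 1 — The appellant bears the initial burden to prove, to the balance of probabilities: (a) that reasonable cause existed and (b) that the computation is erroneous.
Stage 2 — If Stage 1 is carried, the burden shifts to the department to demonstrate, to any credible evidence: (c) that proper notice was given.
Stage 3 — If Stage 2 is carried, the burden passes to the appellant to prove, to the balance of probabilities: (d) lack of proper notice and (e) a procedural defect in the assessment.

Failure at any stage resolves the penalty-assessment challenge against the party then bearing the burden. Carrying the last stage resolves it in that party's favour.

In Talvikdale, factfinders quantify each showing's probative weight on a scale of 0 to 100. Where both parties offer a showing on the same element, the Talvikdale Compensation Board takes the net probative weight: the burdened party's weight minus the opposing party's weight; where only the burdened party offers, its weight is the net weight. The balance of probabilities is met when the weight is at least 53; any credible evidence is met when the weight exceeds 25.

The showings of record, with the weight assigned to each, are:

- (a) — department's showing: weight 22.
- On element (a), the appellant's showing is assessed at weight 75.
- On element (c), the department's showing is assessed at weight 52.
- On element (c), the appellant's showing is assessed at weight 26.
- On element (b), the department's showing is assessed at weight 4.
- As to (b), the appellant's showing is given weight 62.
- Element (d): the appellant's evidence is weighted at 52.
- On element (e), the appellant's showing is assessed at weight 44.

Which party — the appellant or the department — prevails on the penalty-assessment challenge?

department

Stage 1 (appellant, the balance of probabilities, weight is at least 53): (a) net 75−22=53 ≥ 53 — meets; (b) net 62−4=58 ≥ 53 — meets.
  Stage 1 is satisfied; the onus moves to the department.
Stage 2 (department, any credible evidence, weight exceeds 25): (c) net 52−26=26 > 25 — meets.
  Stage 2 carried; the burden shifts to the appellant.
Stage 3 (appellant, the balance of probabilities, weight is at least 53): (d) 52 < 53 — fails; (e) 44 < 53 — fails.
  The appellant does not carry Stage 3.
The department prevails.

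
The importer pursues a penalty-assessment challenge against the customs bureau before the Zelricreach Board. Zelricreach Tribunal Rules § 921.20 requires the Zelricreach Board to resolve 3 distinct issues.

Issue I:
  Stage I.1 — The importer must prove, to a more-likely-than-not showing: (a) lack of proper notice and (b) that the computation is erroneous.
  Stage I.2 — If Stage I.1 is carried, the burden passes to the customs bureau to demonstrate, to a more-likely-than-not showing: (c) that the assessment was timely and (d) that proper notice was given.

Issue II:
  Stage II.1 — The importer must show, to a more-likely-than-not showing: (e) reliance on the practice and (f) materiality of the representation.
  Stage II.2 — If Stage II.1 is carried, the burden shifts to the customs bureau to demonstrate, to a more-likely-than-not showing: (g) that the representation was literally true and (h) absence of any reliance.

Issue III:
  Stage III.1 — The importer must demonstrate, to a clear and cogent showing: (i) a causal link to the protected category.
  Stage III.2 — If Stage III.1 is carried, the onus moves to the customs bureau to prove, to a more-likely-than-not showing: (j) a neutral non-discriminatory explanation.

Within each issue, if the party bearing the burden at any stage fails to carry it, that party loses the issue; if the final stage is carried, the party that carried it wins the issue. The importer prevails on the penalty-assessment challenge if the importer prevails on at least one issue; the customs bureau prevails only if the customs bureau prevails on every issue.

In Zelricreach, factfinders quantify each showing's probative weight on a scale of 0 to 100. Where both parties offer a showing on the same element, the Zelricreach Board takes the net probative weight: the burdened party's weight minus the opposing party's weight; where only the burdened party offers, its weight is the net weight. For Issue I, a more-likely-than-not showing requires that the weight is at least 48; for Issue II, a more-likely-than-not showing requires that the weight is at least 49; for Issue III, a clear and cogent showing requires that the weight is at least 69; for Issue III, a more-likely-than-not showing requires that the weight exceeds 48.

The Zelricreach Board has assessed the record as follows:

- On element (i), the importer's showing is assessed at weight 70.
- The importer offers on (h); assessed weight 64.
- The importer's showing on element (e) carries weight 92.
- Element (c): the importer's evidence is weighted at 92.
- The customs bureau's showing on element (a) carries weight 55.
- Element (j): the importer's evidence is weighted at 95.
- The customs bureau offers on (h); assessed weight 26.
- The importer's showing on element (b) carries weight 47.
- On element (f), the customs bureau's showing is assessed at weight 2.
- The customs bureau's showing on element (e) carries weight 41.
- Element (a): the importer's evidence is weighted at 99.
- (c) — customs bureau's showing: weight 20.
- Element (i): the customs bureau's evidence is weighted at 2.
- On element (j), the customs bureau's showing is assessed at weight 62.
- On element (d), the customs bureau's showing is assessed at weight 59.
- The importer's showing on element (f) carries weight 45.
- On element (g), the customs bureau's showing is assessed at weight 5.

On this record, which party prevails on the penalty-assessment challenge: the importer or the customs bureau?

customs bureau

— Issue I —
At Stage I.1 the importer must meet a more-likely-than-not showing (weight is at least 48): on (a) the weight is 99 less the opposing 55 gives net 44, < 48, so (a) does not meet the standard; on (b) the weight is 47, which does not reach 48, so (b) does not meet the standard.
  Not every element is met, so the importer fails to carry Stage I.1.
The analysis ends at Stage I.1; the customs bureau prevails on this issue.
— Issue II —
Stage II.1 (importer, a more-likely-than-not showing, weight is at least 49): (e) net 92−41=51 ≥ 49 — meets; (f) net 45−2=43 < 49 — fails.
  Stage II.1 not carried; the importer fails its burden.
So the customs bureau prevails on this issue.
— Issue III —
At Stage III.1 the importer must meet a clear and cogent showing (weight is at least 69): on (i) the weight is 70 less the opposing 2 gives net 68, which does not reach 69, so (i) does not meet the standard.
  Not every element is met, so the importer fails to carry Stage III.1.
The analysis ends at Stage III.1; the customs bureau prevails on this issue.
Per-issue: Issue I → customs bureau; Issue II → customs bureau; Issue III → customs bureau. The importer must prevail on at least one issue; overall, the customs bureau prevails.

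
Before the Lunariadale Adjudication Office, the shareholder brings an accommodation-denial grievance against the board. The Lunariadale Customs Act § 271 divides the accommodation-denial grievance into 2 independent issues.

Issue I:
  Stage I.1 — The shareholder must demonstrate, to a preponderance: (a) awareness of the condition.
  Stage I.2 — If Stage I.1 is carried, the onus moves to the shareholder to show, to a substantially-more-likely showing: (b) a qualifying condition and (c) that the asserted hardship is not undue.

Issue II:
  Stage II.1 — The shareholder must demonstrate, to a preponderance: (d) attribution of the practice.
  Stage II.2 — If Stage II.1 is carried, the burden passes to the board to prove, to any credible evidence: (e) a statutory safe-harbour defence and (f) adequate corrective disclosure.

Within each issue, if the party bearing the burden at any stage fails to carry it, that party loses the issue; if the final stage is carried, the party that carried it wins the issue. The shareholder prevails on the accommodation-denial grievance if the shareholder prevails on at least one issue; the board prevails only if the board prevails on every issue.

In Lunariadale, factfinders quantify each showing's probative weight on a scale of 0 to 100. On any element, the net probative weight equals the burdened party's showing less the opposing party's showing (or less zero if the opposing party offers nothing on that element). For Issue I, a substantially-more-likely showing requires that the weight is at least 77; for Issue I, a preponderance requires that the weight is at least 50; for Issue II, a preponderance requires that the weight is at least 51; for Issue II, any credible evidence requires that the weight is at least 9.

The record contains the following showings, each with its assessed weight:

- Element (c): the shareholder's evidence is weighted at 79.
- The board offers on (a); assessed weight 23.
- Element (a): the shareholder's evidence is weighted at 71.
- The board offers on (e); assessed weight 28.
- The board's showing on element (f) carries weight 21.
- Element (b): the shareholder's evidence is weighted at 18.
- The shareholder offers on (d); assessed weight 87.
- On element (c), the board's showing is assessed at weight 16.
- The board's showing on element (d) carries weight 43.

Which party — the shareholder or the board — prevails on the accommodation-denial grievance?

— Issue I —
Stage I.1 (shareholder, a preponderance, weight is at least 50): (a) net 71−23=48 < 50 — fails.
  Stage I.1 not carried; the shareholder fails its burden.
The board prevails on this issue.
— Issue II —
At Stage II.1 the shareholder must meet a preponderance (weight is at least 51): on (d) the weight is 87 less the opposing 43 gives net 44, which does not reach 51, so (d) does not meet the standard.
  Stage II.1 not carried; the shareholder fails its burden.
The board prevails on this issue.
Per-issue: Issue I → board; Issue II → board. The shareholder must prevail on at least one issue; overall, the board prevails.

board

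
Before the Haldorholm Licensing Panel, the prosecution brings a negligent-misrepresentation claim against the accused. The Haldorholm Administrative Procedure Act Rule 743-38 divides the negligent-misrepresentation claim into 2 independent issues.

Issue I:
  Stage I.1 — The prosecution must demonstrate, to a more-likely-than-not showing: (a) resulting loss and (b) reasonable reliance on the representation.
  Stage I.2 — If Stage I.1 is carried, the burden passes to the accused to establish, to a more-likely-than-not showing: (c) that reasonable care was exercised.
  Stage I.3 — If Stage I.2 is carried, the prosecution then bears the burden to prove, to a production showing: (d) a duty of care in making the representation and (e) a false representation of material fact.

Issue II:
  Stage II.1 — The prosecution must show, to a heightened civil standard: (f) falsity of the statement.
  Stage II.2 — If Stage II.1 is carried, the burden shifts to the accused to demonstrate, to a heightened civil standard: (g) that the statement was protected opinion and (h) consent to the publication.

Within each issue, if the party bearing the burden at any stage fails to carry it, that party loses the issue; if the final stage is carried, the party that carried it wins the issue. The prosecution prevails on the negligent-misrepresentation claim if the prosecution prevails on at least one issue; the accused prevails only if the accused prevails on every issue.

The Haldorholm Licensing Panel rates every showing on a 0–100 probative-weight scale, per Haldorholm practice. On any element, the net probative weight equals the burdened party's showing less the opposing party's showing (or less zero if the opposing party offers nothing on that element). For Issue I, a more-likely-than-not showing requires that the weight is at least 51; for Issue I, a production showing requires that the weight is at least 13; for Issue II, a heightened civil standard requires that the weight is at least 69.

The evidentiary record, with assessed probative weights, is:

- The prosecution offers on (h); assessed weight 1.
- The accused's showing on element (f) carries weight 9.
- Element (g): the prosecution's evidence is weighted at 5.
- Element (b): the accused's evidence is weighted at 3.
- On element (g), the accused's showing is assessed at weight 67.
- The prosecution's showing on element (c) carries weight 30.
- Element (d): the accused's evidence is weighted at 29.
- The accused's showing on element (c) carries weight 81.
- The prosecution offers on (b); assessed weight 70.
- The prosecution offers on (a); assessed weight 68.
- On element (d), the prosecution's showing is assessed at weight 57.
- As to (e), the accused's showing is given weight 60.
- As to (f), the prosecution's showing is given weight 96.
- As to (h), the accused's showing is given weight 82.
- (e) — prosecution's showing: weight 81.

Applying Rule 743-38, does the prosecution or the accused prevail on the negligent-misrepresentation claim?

prosecution

— Issue I —
At Stage I.1 the prosecution must meet a more-likely-than-not showing (weight is at least 51): on (a) the weight is 68, which does reach 51, so (a) meets the standard; on (b) the weight is 70 less the opposing 3 gives net 67, ≥ 51, so (b) meets the standard.
  Stage I.1 is satisfied; the onus moves to the accused.
At Stage I.2 the accused must meet a more-likely-than-not showing (weight is at least 51): on (c) the weight is 81 less the opposing 30 gives net 51, which does reach 51, so (c) meets the standard.
  Stage I.2 is satisfied; the onus moves to the prosecution.
At Stage I.3 the prosecution must meet a production showing (weight is at least 13): on (d) the weight is 57 less the opposing 29 gives net 28, which does reach 13, so (d) meets the standard; on (e) the weight is 81 less the opposing 60 gives net 21, ≥ 13, so (e) meets the standard.
  Stage I.3 carried; the final stage is satisfied.
With every stage satisfied, the prosecution prevails on this issue.
— Issue II —
Stage II.1 (prosecution, a heightened civil standard, weight is at least 69): (f) net 96−9=87 ≥ 69 — meets.
  All elements met. The burden passes to the accused.
Stage II.2 (accused, a heightened civil standard, weight is at least 69): (g) net 67−5=62 < 69 — fails; (h) net 82−1=81 ≥ 69 — meets.
  The accused does not carry Stage II.2.
The prosecution prevails on this issue.
Per-issue: Issue I → prosecution; Issue II → prosecution. The prosecution must prevail on at least one issue; overall, the prosecution prevails.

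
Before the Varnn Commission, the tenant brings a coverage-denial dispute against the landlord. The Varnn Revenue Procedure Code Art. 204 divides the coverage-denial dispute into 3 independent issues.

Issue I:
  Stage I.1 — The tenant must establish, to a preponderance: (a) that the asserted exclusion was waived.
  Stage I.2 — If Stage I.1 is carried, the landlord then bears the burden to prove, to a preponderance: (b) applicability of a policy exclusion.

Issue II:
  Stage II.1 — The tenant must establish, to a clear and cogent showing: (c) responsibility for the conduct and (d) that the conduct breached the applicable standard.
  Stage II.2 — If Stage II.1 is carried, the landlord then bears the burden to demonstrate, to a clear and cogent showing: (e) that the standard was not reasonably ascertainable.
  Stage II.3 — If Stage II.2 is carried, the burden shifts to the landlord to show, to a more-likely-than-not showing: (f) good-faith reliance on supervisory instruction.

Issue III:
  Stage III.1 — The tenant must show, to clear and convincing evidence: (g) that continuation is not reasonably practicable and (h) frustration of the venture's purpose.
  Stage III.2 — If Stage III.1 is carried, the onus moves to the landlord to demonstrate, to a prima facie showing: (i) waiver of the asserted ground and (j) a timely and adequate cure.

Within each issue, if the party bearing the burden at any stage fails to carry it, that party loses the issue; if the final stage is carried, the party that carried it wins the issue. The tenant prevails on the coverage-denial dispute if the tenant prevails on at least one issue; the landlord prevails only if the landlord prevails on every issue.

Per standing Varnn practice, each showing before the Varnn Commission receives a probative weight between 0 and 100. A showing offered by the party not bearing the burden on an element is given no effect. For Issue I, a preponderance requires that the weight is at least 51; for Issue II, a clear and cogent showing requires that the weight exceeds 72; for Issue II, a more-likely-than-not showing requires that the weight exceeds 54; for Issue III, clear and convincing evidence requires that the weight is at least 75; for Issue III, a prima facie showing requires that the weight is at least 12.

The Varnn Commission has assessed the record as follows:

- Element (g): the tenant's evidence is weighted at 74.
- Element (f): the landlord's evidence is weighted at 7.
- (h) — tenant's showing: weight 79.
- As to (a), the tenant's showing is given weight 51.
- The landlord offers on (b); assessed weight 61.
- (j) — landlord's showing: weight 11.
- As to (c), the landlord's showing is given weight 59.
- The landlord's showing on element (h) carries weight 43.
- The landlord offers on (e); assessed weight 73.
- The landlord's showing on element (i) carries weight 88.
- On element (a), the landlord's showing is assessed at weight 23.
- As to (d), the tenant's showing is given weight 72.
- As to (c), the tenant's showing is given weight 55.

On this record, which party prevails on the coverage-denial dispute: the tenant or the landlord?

— Issue I —
Stage I.1 — burden on tenant; standard: a preponderance (weight is at least 51).
    (a): 51 (landlord's 23 disregarded) ≥ 51 [met]
  All elements met. The burden passes to the landlord.
Stage I.2 — burden on landlord; standard: a preponderance (weight is at least 51).
    (b): 61 ≥ 51 [met]
  Stage I.2 carried; the final stage is satisfied.
All stages carried — the landlord prevails on this issue.
— Issue II —
At Stage II.1 the tenant must meet a clear and cogent showing (weight exceeds 72): on (c) the weight is 55 (the landlord's 59 is given no effect), ≤ 72, so (c) does not meet the standard; on (d) the weight is 72, ≤ 72, so (d) does not meet the standard.
  Not every element is met, so the tenant fails to carry Stage II.1.
The analysis ends at Stage II.1; the landlord prevails on this issue.
— Issue III —
Stage III.1 (tenant, clear and convincing evidence, weight is at least 75): (g) 74 < 75 — fails; (h) 79 (landlord's 43 disregarded) ≥ 75 — meets.
  Stage III.1 not carried; the tenant fails its burden.
The analysis ends at Stage III.1; the landlord prevails on this issue.
Per-issue: Issue I → landlord; Issue II → landlord; Issue III → landlord. The tenant must prevail on at least one issue; overall, the landlord prevails.

landlord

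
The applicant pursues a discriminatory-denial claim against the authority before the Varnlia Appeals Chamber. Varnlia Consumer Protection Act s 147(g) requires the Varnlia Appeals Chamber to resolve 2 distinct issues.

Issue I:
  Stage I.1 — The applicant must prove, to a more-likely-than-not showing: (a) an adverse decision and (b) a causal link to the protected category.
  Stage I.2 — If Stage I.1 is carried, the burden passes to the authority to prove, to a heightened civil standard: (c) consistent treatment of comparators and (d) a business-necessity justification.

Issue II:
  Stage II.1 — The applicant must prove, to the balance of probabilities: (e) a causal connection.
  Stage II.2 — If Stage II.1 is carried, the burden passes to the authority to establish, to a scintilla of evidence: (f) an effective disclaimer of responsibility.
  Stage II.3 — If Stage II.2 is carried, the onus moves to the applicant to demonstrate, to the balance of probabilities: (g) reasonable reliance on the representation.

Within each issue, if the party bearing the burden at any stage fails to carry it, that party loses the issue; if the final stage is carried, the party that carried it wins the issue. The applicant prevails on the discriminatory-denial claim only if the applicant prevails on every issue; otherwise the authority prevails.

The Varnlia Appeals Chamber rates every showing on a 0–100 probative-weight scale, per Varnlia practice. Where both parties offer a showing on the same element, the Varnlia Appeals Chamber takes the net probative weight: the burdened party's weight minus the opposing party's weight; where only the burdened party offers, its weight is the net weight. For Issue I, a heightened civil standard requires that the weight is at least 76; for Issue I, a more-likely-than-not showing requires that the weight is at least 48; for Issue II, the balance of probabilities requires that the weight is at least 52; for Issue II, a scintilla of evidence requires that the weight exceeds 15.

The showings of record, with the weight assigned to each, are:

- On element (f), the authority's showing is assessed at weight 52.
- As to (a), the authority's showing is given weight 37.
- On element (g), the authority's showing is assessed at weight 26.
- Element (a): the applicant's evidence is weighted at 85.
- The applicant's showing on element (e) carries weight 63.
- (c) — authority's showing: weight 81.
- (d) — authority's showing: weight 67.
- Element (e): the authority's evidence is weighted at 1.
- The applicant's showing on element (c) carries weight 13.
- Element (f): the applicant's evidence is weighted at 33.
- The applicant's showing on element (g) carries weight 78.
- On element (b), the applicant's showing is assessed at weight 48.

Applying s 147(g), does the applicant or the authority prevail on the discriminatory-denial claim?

— Issue I —
Stage I.1 (applicant, a more-likely-than-not showing, weight is at least 48): (a) net 85−37=48 ≥ 48 — meets; (b) 48 ≥ 48 — meets.
  The applicant carries Stage I.1; the authority now bears the burden.
Stage I.2 (authority, a heightened civil standard, weight is at least 76): (c) net 81−13=68 < 76 — fails; (d) 67 < 76 — fails.
  The authority does not carry Stage I.2.
So the applicant prevails on this issue.
— Issue II —
Stage II.1 (applicant, the balance of probabilities, weight is at least 52): (e) net 63−1=62 ≥ 52 — meets.
  The applicant carries Stage II.1; the authority now bears the burden.
Stage II.2 (authority, a scintilla of evidence, weight exceeds 15): (f) net 52−33=19 > 15 — meets.
  All elements met. The burden passes to the applicant.
Stage II.3 (applicant, the balance of probabilities, weight is at least 52): (g) net 78−26=52 ≥ 52 — meets.
  Stage II.3 carried; the final stage is satisfied.
Every stage carried; the applicant prevails on this issue.
Per-issue: Issue I → applicant; Issue II → applicant. The applicant must prevail on every issue; overall, the applicant prevails.

applicant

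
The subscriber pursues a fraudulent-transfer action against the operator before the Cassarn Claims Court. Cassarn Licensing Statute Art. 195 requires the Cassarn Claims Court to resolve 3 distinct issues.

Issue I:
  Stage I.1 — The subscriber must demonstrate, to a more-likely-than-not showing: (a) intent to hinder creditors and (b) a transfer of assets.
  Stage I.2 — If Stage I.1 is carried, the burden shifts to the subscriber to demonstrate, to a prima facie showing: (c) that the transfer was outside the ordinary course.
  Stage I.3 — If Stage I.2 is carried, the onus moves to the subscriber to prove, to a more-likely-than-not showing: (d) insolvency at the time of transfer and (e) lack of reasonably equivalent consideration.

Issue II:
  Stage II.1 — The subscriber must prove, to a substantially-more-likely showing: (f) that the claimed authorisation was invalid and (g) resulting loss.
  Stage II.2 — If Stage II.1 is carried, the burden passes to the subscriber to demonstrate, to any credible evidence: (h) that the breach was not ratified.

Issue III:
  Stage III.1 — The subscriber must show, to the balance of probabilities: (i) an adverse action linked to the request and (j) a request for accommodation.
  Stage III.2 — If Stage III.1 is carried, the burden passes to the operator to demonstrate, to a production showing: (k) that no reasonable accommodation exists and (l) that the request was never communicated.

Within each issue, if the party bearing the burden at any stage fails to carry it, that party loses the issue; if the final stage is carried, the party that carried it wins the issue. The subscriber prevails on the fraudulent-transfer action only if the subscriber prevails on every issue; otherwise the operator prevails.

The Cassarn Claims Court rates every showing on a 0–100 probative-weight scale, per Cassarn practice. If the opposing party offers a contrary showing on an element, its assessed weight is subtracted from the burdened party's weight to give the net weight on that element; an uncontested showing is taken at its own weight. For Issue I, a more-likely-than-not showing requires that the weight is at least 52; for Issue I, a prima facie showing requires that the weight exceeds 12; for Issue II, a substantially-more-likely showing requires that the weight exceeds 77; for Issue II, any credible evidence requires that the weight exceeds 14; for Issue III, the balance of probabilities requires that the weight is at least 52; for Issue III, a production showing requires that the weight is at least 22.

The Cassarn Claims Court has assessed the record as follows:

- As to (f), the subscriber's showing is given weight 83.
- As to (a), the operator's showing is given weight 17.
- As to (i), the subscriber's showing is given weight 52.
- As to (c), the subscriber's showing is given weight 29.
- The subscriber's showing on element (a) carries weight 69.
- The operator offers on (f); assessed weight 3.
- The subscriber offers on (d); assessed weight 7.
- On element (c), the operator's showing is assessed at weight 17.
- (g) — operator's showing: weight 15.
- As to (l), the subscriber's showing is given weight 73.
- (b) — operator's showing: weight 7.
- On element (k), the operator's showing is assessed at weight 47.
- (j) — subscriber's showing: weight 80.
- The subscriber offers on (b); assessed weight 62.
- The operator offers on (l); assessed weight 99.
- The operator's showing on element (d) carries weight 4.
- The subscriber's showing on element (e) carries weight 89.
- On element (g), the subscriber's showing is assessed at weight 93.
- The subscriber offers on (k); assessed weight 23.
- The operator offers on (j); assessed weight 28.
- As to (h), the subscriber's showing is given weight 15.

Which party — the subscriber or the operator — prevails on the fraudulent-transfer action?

— Issue I —
Stage I.1 (subscriber, a more-likely-than-not showing, weight is at least 52): (a) net 69−17=52 ≥ 52 — meets; (b) net 62−7=55 ≥ 52 — meets.
  All elements met. The subscriber retains the burden for Stage I.2.
Stage I.2 (subscriber, a prima facie showing, weight exceeds 12): (c) net 29−17=12 ≤ 12 — fails.
  Stage I.2 not carried; the subscriber fails its burden.
So the operator prevails on this issue.
— Issue II —
At Stage II.1 the subscriber must meet a substantially-more-likely showing (weight exceeds 77): on (f) the weight is 83 less the opposing 3 gives net 80, which does exceed 77, so (f) meets the standard; on (g) the weight is 93 less the opposing 15 gives net 78, which does exceed 77, so (g) meets the standard.
  Stage II.1 carried; the burden remains with the subscriber.
At Stage II.2 the subscriber must meet any credible evidence (weight exceeds 14): on (h) the weight is 15, > 14, so (h) meets the standard.
  All elements met at the final stage.
Every stage carried; the subscriber prevails on this issue.
— Issue III —
Stage III.1 — burden on subscriber; standard: the balance of probabilities (weight is at least 52).
    (i): 52 ≥ 52 [met]
    (j): 80 − 28 = 52 ≥ 52 [met]
  Stage III.1 carried; the burden shifts to the operator.
Stage III.2 — burden on operator; standard: a production showing (weight is at least 22).
    (k): 47 − 23 = 24 ≥ 22 [met]
    (l): 99 − 73 = 26 ≥ 22 [met]
  The operator carries the last stage.
All stages carried — the operator prevails on this issue.
Per-issue: Issue I → operator; Issue II → subscriber; Issue III → operator. The subscriber must prevail on every issue; overall, the operator prevails.

operator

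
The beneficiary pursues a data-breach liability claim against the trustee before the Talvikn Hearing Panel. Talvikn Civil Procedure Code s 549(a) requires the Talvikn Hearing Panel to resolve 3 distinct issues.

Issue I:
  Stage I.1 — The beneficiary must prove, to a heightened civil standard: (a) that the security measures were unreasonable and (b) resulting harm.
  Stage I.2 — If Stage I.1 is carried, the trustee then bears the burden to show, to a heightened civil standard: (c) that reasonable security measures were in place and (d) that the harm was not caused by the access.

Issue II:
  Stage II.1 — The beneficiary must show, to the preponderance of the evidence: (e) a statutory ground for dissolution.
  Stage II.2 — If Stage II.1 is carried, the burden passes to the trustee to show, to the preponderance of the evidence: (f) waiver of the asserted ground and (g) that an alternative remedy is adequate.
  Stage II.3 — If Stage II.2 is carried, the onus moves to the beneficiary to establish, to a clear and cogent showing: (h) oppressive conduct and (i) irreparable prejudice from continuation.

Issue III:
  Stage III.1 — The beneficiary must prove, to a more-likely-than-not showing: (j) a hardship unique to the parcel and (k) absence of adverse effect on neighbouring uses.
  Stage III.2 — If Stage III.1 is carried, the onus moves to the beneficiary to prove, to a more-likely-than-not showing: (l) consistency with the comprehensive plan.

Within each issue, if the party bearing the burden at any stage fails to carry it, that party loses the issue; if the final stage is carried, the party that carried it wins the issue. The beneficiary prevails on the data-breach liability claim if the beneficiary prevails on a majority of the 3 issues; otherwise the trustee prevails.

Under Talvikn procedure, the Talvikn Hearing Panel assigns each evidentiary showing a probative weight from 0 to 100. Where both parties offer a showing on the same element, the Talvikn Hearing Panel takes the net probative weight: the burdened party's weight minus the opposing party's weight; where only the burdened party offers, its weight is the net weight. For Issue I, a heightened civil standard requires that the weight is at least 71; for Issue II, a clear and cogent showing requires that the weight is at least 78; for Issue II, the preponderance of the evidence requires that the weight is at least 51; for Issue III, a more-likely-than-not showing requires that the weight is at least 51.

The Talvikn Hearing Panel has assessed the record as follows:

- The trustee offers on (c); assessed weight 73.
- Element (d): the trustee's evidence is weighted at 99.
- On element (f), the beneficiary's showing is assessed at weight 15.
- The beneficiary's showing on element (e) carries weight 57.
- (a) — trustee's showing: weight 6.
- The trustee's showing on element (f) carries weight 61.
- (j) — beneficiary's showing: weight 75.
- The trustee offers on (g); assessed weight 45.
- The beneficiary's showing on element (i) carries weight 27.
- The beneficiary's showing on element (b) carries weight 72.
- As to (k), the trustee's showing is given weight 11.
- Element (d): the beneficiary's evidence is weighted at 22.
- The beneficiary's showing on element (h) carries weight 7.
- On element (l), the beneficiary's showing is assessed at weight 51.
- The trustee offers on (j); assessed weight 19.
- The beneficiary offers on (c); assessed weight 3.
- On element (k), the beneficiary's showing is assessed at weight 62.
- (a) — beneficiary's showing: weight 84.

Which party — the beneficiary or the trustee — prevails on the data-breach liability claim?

— Issue I —
Stage I.1 — burden on beneficiary; standard: a heightened civil standard (weight is at least 71).
    (a): 84 − 6 = 78 ≥ 71 [met]
    (b): 72 ≥ 71 [met]
  Stage I.1 carried; the burden shifts to the trustee.
Stage I.2 — burden on trustee; standard: a heightened civil standard (weight is at least 71).
    (c): 73 − 3 = 70 < 71 [not met]
    (d): 99 − 22 = 77 ≥ 71 [met]
  Not every element is met, so the trustee fails to carry Stage I.2.
The analysis ends at Stage I.2; the beneficiary prevails on this issue.
— Issue II —
Stage II.1 — burden on beneficiary; standard: the preponderance of the evidence (weight is at least 51).
    (e): 57 ≥ 51 [met]
  All elements met. The burden passes to the trustee.
Stage II.2 — burden on trustee; standard: the preponderance of the evidence (weight is at least 51).
    (f): 61 − 15 = 46 < 51 [not met]
    (g): 45 < 51 [not met]
  Not every element is met, so the trustee fails to carry Stage II.2.
The beneficiary prevails on this issue.
— Issue III —
Stage III.1 — burden on beneficiary; standard: a more-likely-than-not showing (weight is at least 51).
    (j): 75 − 19 = 56 ≥ 51 [met]
    (k): 62 − 11 = 51 ≥ 51 [met]
  All elements met. The beneficiary retains the burden for Stage III.2.
Stage III.2 — burden on beneficiary; standard: a more-likely-than-not showing (weight is at least 51).
    (l): 51 ≥ 51 [met]
  All elements met at the final stage.
Every stage carried; the beneficiary prevails on this issue.
Per-issue: Issue I → beneficiary; Issue II → beneficiary; Issue III → beneficiary. The beneficiary must prevail on a majority of issues; overall, the beneficiary prevails.

beneficiary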